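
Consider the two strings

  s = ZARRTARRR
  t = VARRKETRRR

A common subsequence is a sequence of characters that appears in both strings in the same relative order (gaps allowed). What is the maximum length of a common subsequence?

7

Let dp[i][j] be the LCS length of the first i characters of s and the first j characters of t. dp[i][j] = dp[i-1][j-1]+1 when the i-th and j-th characters match, else max(dp[i-1][j], dp[i][j-1]).
    ·  V  A  R  R  K  E  T  R  R  R
 ·  0  0  0  0  0  0  0  0  0  0  0
 Z  0  0  0  0  0  0  0  0  0  0  0
 A  0  0  1  1  1  1  1  1  1  1  1
 R  0  0  1  2  2  2  2  2  2  2  2
 R  0  0  1  2  3  3  3  3  3  3  3
 T  0  0  1  2  3  3  3  4  4  4  4
 A  0  0  1  2  3  3  3  4  4  4  4
 R  0  0  1  2  3  3  3  4  5  5  5
 R  0  0  1  2  3  3  3  4  5  6  6
 R  0  0  1  2  3  3  3  4  5  6  7
dp[9][10] = 7. One LCS (by backtracking along matches): ARRTRRR.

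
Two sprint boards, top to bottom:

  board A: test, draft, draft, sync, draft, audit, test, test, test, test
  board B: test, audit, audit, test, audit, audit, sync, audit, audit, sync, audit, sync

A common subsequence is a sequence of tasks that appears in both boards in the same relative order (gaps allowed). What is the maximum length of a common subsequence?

Pick test at board A[1]=board B[4] → sync at board A[4]=board B[10] → audit at board A[6]=board B[11]; all 3 tasks appear in both, in order, and the DP table's final entry dp[10][12] is also 3, so no common subsequence is longer.

3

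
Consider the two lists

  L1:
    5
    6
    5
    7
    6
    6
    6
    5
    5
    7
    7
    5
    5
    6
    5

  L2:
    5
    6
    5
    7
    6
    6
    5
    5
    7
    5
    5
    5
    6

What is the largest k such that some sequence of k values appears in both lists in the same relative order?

Taking 5 (L1 #1, L2 #1) → 6 (L1 #2, L2 #2) → 5 (L1 #3, L2 #3) → 7 (L1 #4, L2 #4) → 6 (L1 #6, L2 #5) → 6 (L1 #7, L2 #6) → 5 (L1 #8, L2 #7) → 5 (L1 #9, L2 #8) → 7 (L1 #10, L2 #9) → 5 (L1 #12, L2 #11) → 5 (L1 #13, L2 #12) → 6 (L1 #14, L2 #13) gives a common subsequence of length 12. dp[15][13] = 12 confirms this is the maximum.

12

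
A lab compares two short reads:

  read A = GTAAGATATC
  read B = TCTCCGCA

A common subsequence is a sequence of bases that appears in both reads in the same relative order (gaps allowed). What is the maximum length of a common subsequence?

Taking T at read A[2]=read B[3], then G at read A[5]=read B[6], then A at read A[8]=read B[8] gives a common subsequence of length 3. dp[10][8] = 3 confirms this is the maximum.

3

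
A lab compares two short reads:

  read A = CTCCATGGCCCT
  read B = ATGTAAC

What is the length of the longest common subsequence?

Let dp[i][j] be the LCS length of the first i bases of read A and the first j bases of read B. dp[i][j] = dp[i-1][j-1]+1 when the i-th and j-th bases match, else max(dp[i-1][j], dp[i][j-1]).
    ·  A  T  G  T  A  A  C
 ·  0  0  0  0  0  0  0  0
 C  0  0  0  0  0  0  0  1
 T  0  0  1  1  1  1  1  1
 C  0  0  1  1  1  1  1  2
 C  0  0  1  1  1  1  1  2
 A  0  1  1  1  1  2  2  2
 T  0  1  2  2  2  2  2  2
 G  0  1  2  3  3  3  3  3
 G  0  1  2  3  3  3  3  3
 C  0  1  2  3  3  3  3  4
 C  0  1  2  3  3  3  3  4
 C  0  1  2  3  3  3  3  4
 T  0  1  2  3  4  4  4  4
dp[12][7] = 4. One LCS (by backtracking along matches): ATGC.

4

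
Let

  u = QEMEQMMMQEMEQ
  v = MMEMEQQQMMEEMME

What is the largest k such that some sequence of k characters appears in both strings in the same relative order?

9

Taking E [2,3], M [3,4], E [4,5], Q [5,8], M [6,9], M [7,10], M [8,13], M [11,14], E [12,15] gives a common subsequence of length 9. The LCS DP gives dp[13][15] = 9, so this is optimal.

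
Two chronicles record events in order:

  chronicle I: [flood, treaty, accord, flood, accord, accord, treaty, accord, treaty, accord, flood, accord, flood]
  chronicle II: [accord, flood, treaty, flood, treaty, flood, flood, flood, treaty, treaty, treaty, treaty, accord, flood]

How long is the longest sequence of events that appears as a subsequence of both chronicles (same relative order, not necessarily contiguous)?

7

Match flood (chronicle I #1, chronicle II #4) → treaty (chronicle I #2, chronicle II #5) → flood (chronicle I #4, chronicle II #8) → treaty (chronicle I #7, chronicle II #11) → treaty (chronicle I #9, chronicle II #12) → accord (chronicle I #12, chronicle II #13) → flood (chronicle I #13, chronicle II #14) — 7 events in the same relative order in both. The LCS DP gives dp[13][14] = 7, so this is optimal.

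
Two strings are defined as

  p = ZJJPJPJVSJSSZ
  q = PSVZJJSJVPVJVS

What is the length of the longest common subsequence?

8

One common subsequence of length 8: Z (p #1, q #4), J (p #2, q #5), J (p #3, q #6), J (p #5, q #8), P (p #6, q #10), J (p #7, q #12), V (p #8, q #13), S (p #12, q #14). dp[13][14] = 8 confirms this is the maximum.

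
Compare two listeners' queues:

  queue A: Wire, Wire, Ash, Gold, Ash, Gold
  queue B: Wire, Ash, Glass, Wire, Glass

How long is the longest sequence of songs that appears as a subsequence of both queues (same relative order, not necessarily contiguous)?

Match Wire (queue A #1, queue B #1), Wire (queue A #2, queue B #4) — 2 songs in the same relative order in both. Since dp[6][5] = 2, nothing longer is possible.

2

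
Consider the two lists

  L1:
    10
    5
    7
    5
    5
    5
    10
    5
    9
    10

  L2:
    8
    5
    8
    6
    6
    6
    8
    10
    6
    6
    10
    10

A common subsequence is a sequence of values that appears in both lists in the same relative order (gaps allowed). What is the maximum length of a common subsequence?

Let dp[i][j] be the LCS length of the first i values of L1 and the first j values of L2. dp[i][j] = dp[i-1][j-1]+1 when the i-th and j-th values match, else max(dp[i-1][j], dp[i][j-1]).
    ·  8  5  8  6  6  6  8 10  6  6 10 10
 ·  0  0  0  0  0  0  0  0  0  0  0  0  0
10  0  0  0  0  0  0  0  0  1  1  1  1  1
 5  0  0  1  1  1  1  1  1  1  1  1  1  1
 7  0  0  1  1  1  1  1  1  1  1  1  1  1
 5  0  0  1  1  1  1  1  1  1  1  1  1  1
 5  0  0  1  1  1  1  1  1  1  1  1  1  1
 5  0  0  1  1  1  1  1  1  1  1  1  1  1
10  0  0  1  1  1  1  1  1  2  2  2  2  2
 5  0  0  1  1  1  1  1  1  2  2  2  2  2
 9  0  0  1  1  1  1  1  1  2  2  2  2  2
10  0  0  1  1  1  1  1  1  2  2  2  3  3
dp[10][12] = 3. One LCS (by backtracking along matches): 10, 10, 10.

3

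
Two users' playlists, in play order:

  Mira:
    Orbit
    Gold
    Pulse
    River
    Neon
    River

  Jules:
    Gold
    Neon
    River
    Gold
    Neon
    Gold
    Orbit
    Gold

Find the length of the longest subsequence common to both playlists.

Pick Gold at Mira[2]=Jules[1] → River at Mira[4]=Jules[3] → Neon at Mira[5]=Jules[5]; all 3 songs appear in both, in order, and the DP table's final entry dp[6][8] is also 3, so no common subsequence is longer.

3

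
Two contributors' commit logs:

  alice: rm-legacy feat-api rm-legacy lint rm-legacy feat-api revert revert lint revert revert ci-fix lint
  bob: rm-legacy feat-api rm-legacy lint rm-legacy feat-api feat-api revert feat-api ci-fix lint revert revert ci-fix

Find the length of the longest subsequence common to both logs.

Pick rm-legacy [1,1]; then feat-api [2,2]; then rm-legacy [3,3]; then lint [4,4]; then rm-legacy [5,5]; then feat-api [6,7]; then revert [7,8]; then lint [9,11]; then revert [10,12]; then revert [11,13]; then ci-fix [12,14]; all 11 commits appear in both, in order, and the DP table's final entry dp[13][14] is also 11, so no common subsequence is longer.

11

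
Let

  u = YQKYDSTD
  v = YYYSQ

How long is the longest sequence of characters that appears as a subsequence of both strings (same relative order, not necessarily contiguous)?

One common subsequence of length 3: Y at u[1]=v[2], then Y at u[4]=v[3], then S at u[6]=v[4]. The LCS DP gives dp[8][5] = 3, so this is optimal.

3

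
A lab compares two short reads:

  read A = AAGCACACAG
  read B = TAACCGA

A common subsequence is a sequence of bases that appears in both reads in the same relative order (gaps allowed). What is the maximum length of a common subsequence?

Match A [1,2], A [2,3], C [4,4], C [6,5], A [9,7] — 5 bases in the same relative order in both. Since dp[10][7] = 5, nothing longer is possible.

5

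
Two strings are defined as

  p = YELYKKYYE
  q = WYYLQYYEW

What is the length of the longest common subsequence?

Let dp[i][j] be the LCS length of the first i characters of p and the first j characters of q. dp[i][j] = dp[i-1][j-1]+1 when the i-th and j-th characters match, else max(dp[i-1][j], dp[i][j-1]).
    ·  W  Y  Y  L  Q  Y  Y  E  W
 ·  0  0  0  0  0  0  0  0  0  0
 Y  0  0  1  1  1  1  1  1  1  1
 E  0  0  1  1  1  1  1  1  2  2
 L  0  0  1  1  2  2  2  2  2  2
 Y  0  0  1  2  2  2  3  3  3  3
 K  0  0  1  2  2  2  3  3  3  3
 K  0  0  1  2  2  2  3  3  3  3
 Y  0  0  1  2  2  2  3  4  4  4
 Y  0  0  1  2  2  2  3  4  4  4
 E  0  0  1  2  2  2  3  4  5  5
dp[9][9] = 5. One LCS (by backtracking along matches): YLYYE.

5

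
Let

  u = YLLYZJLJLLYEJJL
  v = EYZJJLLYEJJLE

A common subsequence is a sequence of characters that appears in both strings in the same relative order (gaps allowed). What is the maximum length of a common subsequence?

11

Pick Y (u #4, v #2), then Z (u #5, v #3), then J (u #6, v #4), then J (u #8, v #5), then L (u #9, v #6), then L (u #10, v #7), then Y (u #11, v #8), then E (u #12, v #9), then J (u #13, v #10), then J (u #14, v #11), then L (u #15, v #12); all 11 characters appear in both, in order, and the DP table's final entry dp[15][13] is also 11, so no common subsequence is longer.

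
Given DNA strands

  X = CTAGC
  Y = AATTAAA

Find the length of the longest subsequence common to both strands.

Let dp[i][j] be the LCS length of the first i bases of X and the first j bases of Y. dp[i][j] = dp[i-1][j-1]+1 when the i-th and j-th bases match, else max(dp[i-1][j], dp[i][j-1]).
    ·  A  A  T  T  A  A  A
 ·  0  0  0  0  0  0  0  0
 C  0  0  0  0  0  0  0  0
 T  0  0  0  1  1  1  1  1
 A  0  1  1  1  1  2  2  2
 G  0  1  1  1  1  2  2  2
 C  0  1  1  1  1  2  2  2
dp[5][7] = 2. One LCS (by backtracking along matches): TA.

2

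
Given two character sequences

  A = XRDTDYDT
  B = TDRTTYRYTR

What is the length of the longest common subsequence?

4

Let dp[i][j] be the LCS length of the first i characters of A and the first j characters of B. dp[i][j] = dp[i-1][j-1]+1 when the i-th and j-th characters match, else max(dp[i-1][j], dp[i][j-1]).
    ·  T  D  R  T  T  Y  R  Y  T  R
 ·  0  0  0  0  0  0  0  0  0  0  0
 X  0  0  0  0  0  0  0  0  0  0  0
 R  0  0  0  1  1  1  1  1  1  1  1
 D  0  0  1  1  1  1  1  1  1  1  1
 T  0  1  1  1  2  2  2  2  2  2  2
 D  0  1  2  2  2  2  2  2  2  2  2
 Y  0  1  2  2  2  2  3  3  3  3  3
 D  0  1  2  2  2  2  3  3  3  3  3
 T  0  1  2  2  3  3  3  3  3  4  4
dp[8][10] = 4. One LCS (by backtracking along matches): RTYT.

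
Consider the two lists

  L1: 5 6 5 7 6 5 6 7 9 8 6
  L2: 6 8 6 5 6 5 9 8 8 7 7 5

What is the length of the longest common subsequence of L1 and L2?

Taking 6 at L1[2]=L2[3], 5 at L1[3]=L2[4], 6 at L1[5]=L2[5], 5 at L1[6]=L2[6], 9 at L1[9]=L2[7], 8 at L1[10]=L2[9] gives a common subsequence of length 6. Since dp[11][12] = 6, nothing longer is possible.

6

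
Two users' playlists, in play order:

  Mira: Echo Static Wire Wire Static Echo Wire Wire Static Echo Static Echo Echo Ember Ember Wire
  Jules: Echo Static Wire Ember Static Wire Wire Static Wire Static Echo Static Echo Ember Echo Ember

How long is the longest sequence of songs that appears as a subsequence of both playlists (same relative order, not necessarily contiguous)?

One common subsequence of length 12: Echo [1,1] → Static [2,5] → Wire [3,6] → Wire [4,7] → Static [5,8] → Wire [8,9] → Static [9,10] → Echo [10,11] → Static [11,12] → Echo [12,13] → Echo [13,15] → Ember [15,16]. The LCS DP gives dp[16][16] = 12, so this is optimal.

12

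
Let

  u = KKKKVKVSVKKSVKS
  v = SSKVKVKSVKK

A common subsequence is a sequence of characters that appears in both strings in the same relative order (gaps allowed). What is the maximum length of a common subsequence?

Pick K [1,3], K [4,5], V [5,6], K [6,7], S [8,8], V [9,9], K [11,10], K [14,11]; all 8 characters appear in both, in order. The LCS DP gives dp[15][11] = 8, so this is optimal.

8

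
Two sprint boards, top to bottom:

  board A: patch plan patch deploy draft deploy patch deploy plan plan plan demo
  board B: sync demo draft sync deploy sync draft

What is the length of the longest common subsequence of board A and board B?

2

Taking deploy [4,5]; then draft [5,7] gives a common subsequence of length 2. Since dp[12][7] = 2, nothing longer is possible.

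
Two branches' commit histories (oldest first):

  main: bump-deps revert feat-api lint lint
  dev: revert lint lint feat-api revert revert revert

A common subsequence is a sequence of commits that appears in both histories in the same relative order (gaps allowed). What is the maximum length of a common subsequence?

3

Pick revert at main[2]=dev[1] → lint at main[4]=dev[2] → lint at main[5]=dev[3]; all 3 commits appear in both, in order. Since dp[5][7] = 3, nothing longer is possible.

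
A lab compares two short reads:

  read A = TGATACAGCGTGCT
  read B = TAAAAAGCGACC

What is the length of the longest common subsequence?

One common subsequence of length 8: T [1,1]; then A [3,4]; then A [5,5]; then A [7,6]; then G [8,7]; then C [9,8]; then G [10,9]; then C [13,12]. The LCS DP gives dp[14][12] = 8, so this is optimal.

8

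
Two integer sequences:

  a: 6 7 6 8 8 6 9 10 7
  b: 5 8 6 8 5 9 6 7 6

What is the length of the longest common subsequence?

Pick 6 [3,3] → 8 [4,4] → 6 [6,7] → 7 [9,8]; all 4 values appear in both, in order. The LCS DP gives dp[9][9] = 4, so this is optimal.

4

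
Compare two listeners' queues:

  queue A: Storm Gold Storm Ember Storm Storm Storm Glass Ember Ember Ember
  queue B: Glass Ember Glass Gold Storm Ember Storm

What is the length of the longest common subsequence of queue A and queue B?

One common subsequence of length 4: Gold [2,4], Storm [3,5], Ember [4,6], Storm [7,7]. dp[11][7] = 4 confirms this is the maximum.

4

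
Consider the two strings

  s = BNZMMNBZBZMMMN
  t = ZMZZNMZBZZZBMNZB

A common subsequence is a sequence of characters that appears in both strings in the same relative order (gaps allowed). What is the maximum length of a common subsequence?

8

One common subsequence of length 8: Z at s[3]=t[1], M at s[4]=t[2], M at s[5]=t[6], B at s[7]=t[8], Z at s[8]=t[11], B at s[9]=t[12], M at s[13]=t[13], N at s[14]=t[14]. The LCS DP gives dp[14][16] = 8, so this is optimal.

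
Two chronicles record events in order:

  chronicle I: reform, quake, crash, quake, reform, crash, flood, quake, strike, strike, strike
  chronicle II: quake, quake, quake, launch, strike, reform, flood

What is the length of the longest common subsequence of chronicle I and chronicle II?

4

Taking quake at chronicle I[2]=chronicle II[2], then quake at chronicle I[4]=chronicle II[3], then reform at chronicle I[5]=chronicle II[6], then flood at chronicle I[7]=chronicle II[7] gives a common subsequence of length 4. Since dp[11][7] = 4, nothing longer is possible.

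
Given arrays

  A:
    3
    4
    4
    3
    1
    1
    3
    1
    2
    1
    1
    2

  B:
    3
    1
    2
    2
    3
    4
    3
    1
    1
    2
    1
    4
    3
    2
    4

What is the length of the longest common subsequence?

One common subsequence of length 8: 3 [1,5], then 4 [3,6], then 3 [4,7], then 1 [6,8], then 1 [8,9], then 2 [9,10], then 1 [10,11], then 2 [12,14]. Since dp[12][15] = 8, nothing longer is possible.

8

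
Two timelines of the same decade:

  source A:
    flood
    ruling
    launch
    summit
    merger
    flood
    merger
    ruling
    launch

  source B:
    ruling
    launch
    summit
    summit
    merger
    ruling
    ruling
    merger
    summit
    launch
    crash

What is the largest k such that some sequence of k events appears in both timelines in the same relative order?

6

Match ruling (source A #2, source B #1) → launch (source A #3, source B #2) → summit (source A #4, source B #4) → merger (source A #5, source B #5) → merger (source A #7, source B #8) → launch (source A #9, source B #10) — 6 events in the same relative order in both. dp[9][11] = 6 confirms this is the maximum.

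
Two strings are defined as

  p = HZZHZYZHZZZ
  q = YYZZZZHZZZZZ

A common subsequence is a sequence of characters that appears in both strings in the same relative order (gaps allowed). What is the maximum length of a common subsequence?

8

Taking Z (p #2, q #5) → Z (p #3, q #6) → H (p #4, q #7) → Z (p #5, q #8) → Z (p #7, q #9) → Z (p #9, q #10) → Z (p #10, q #11) → Z (p #11, q #12) gives a common subsequence of length 8. dp[11][12] = 8 confirms this is the maximum.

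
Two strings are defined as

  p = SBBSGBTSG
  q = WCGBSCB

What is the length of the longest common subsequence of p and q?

Taking B (p #3, q #4) → S (p #4, q #5) → B (p #6, q #7) gives a common subsequence of length 3. dp[9][7] = 3 confirms this is the maximum.

3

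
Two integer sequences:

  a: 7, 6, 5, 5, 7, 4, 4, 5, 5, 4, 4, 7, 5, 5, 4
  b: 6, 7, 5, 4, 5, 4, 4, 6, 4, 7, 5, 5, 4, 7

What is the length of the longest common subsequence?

Pick 7 [1,2]; then 5 [3,3]; then 5 [4,5]; then 4 [6,6]; then 4 [7,7]; then 4 [11,9]; then 7 [12,10]; then 5 [13,11]; then 5 [14,12]; then 4 [15,13]; all 10 values appear in both, in order. Since dp[15][14] = 10, nothing longer is possible.

10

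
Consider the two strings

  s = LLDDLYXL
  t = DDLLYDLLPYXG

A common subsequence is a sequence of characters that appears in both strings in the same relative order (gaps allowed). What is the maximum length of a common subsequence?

6

Let dp[i][j] be the LCS length of the first i characters of s and the first j characters of t. dp[i][j] = dp[i-1][j-1]+1 when the i-th and j-th characters match, else max(dp[i-1][j], dp[i][j-1]).
    ·  D  D  L  L  Y  D  L  L  P  Y  X  G
 ·  0  0  0  0  0  0  0  0  0  0  0  0  0
 L  0  0  0  1  1  1  1  1  1  1  1  1  1
 L  0  0  0  1  2  2  2  2  2  2  2  2  2
 D  0  1  1  1  2  2  3  3  3  3  3  3  3
 D  0  1  2  2  2  2  3  3  3  3  3  3  3
 L  0  1  2  3  3  3  3  4  4  4  4  4  4
 Y  0  1  2  3  3  4  4  4  4  4  5  5  5
 X  0  1  2  3  3  4  4  4  4  4  5  6  6
 L  0  1  2  3  4  4  4  5  5  5  5  6  6
dp[8][12] = 6. One LCS (by backtracking along matches): LLDLYX.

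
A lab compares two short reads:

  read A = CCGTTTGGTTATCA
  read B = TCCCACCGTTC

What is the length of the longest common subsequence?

Taking C [1,6] → C [2,7] → G [8,8] → T [10,9] → T [12,10] → C [13,11] gives a common subsequence of length 6. Since dp[14][11] = 6, nothing longer is possible.

6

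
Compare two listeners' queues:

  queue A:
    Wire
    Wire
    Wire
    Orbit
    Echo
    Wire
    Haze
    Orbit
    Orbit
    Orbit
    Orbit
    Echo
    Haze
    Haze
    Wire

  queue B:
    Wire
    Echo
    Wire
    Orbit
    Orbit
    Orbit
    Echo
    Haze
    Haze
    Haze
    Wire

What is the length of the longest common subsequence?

Pick Wire [3,1] → Echo [5,2] → Wire [6,3] → Orbit [9,4] → Orbit [10,5] → Orbit [11,6] → Echo [12,7] → Haze [13,9] → Haze [14,10] → Wire [15,11]; all 10 songs appear in both, in order. Since dp[15][11] = 10, nothing longer is possible.

10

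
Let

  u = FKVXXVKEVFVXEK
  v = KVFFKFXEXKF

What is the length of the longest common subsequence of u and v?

7

Pick K (u #2, v #1) → V (u #3, v #2) → K (u #7, v #5) → F (u #10, v #6) → X (u #12, v #7) → E (u #13, v #8) → K (u #14, v #10); all 7 characters appear in both, in order. dp[14][11] = 7 confirms this is the maximum.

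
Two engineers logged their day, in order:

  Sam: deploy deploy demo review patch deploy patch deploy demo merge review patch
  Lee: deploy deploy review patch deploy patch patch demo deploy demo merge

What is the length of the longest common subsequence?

9

Match deploy (Sam #1, Lee #1) → deploy (Sam #2, Lee #2) → review (Sam #4, Lee #3) → patch (Sam #5, Lee #4) → deploy (Sam #6, Lee #5) → patch (Sam #7, Lee #7) → deploy (Sam #8, Lee #9) → demo (Sam #9, Lee #10) → merge (Sam #10, Lee #11) — 9 tasks in the same relative order in both. Since dp[12][11] = 9, nothing longer is possible.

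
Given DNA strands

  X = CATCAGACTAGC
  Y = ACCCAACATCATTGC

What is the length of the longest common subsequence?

Match C at X[1]=Y[3]; then C at X[4]=Y[4]; then A at X[5]=Y[5]; then A at X[7]=Y[6]; then C at X[8]=Y[7]; then T at X[9]=Y[9]; then A at X[10]=Y[11]; then G at X[11]=Y[14]; then C at X[12]=Y[15] — 9 bases in the same relative order in both, and the DP table's final entry dp[12][15] is also 9, so no common subsequence is longer.

9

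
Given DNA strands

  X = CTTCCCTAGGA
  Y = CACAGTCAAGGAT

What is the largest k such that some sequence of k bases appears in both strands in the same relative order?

7

Taking C at X[1]=Y[3], T at X[3]=Y[6], C at X[4]=Y[7], A at X[8]=Y[9], G at X[9]=Y[10], G at X[10]=Y[11], A at X[11]=Y[12] gives a common subsequence of length 7. Since dp[11][13] = 7, nothing longer is possible.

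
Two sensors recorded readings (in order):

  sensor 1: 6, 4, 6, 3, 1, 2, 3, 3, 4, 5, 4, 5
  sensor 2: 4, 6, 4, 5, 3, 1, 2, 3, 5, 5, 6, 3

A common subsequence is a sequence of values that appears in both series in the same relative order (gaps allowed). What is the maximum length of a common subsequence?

Let dp[i][j] be the LCS length of the first i values of sensor 1 and the first j values of sensor 2. dp[i][j] = dp[i-1][j-1]+1 when the i-th and j-th values match, else max(dp[i-1][j], dp[i][j-1]).
    ·  4  6  4  5  3  1  2  3  5  5  6  3
 ·  0  0  0  0  0  0  0  0  0  0  0  0  0
 6  0  0  1  1  1  1  1  1  1  1  1  1  1
 4  0  1  1  2  2  2  2  2  2  2  2  2  2
 6  0  1  2  2  2  2  2  2  2  2  2  3  3
 3  0  1  2  2  2  3  3  3  3  3  3  3  4
 1  0  1  2  2  2  3  4  4  4  4  4  4  4
 2  0  1  2  2  2  3  4  5  5  5  5  5  5
 3  0  1  2  2  2  3  4  5  6  6  6  6  6
 3  0  1  2  2  2  3  4  5  6  6  6  6  7
 4  0  1  2  3  3  3  4  5  6  6  6  6  7
 5  0  1  2  3  4  4  4  5  6  7  7  7  7
 4  0  1  2  3  4  4  4  5  6  7  7  7  7
 5  0  1  2  3  4  4  4  5  6  7  8  8  8
dp[12][12] = 8. One LCS (by backtracking along matches): 6, 4, 3, 1, 2, 3, 5, 5.

8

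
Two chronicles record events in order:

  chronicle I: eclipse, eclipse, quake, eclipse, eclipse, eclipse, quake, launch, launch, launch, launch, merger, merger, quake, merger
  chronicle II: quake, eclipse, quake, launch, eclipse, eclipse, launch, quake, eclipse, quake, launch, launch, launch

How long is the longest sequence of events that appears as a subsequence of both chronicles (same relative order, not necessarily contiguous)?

9

Taking eclipse at chronicle I[2]=chronicle II[2], then quake at chronicle I[3]=chronicle II[3], then eclipse at chronicle I[4]=chronicle II[5], then eclipse at chronicle I[5]=chronicle II[6], then eclipse at chronicle I[6]=chronicle II[9], then quake at chronicle I[7]=chronicle II[10], then launch at chronicle I[9]=chronicle II[11], then launch at chronicle I[10]=chronicle II[12], then launch at chronicle I[11]=chronicle II[13] gives a common subsequence of length 9. The LCS DP gives dp[15][13] = 9, so this is optimal.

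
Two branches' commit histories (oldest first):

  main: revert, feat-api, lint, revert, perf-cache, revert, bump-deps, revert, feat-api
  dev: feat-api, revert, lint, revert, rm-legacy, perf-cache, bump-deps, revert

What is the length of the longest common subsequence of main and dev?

One common subsequence of length 6: revert at main[1]=dev[2] → lint at main[3]=dev[3] → revert at main[4]=dev[4] → perf-cache at main[5]=dev[6] → bump-deps at main[7]=dev[7] → revert at main[8]=dev[8]. dp[9][8] = 6 confirms this is the maximum.

6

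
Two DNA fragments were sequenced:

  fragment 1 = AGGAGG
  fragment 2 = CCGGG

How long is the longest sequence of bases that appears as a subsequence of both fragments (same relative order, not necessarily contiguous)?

Pick G (fragment 1 #3, fragment 2 #3), then G (fragment 1 #5, fragment 2 #4), then G (fragment 1 #6, fragment 2 #5); all 3 bases appear in both, in order. Since dp[6][5] = 3, nothing longer is possible.

3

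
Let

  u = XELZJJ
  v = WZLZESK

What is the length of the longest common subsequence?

Match L (u #3, v #3), Z (u #4, v #4) — 2 characters in the same relative order in both. The LCS DP gives dp[6][7] = 2, so this is optimal.

2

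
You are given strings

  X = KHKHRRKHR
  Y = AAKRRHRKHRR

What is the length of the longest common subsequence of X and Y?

6

Let dp[i][j] be the LCS length of the first i characters of X and the first j characters of Y. dp[i][j] = dp[i-1][j-1]+1 when the i-th and j-th characters match, else max(dp[i-1][j], dp[i][j-1]).
    ·  A  A  K  R  R  H  R  K  H  R  R
 ·  0  0  0  0  0  0  0  0  0  0  0  0
 K  0  0  0  1  1  1  1  1  1  1  1  1
 H  0  0  0  1  1  1  2  2  2  2  2  2
 K  0  0  0  1  1  1  2  2  3  3  3  3
 H  0  0  0  1  1  1  2  2  3  4  4  4
 R  0  0  0  1  2  2  2  3  3  4  5  5
 R  0  0  0  1  2  3  3  3  3  4  5  6
 K  0  0  0  1  2  3  3  3  4  4  5  6
 H  0  0  0  1  2  3  4  4  4  5  5  6
 R  0  0  0  1  2  3  4  5  5  5  6  6
dp[9][11] = 6. One LCS (by backtracking along matches): KHKHRR.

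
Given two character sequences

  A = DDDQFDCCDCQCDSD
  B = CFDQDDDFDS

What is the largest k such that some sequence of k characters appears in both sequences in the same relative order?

6

Let dp[i][j] be the LCS length of the first i characters of A and the first j characters of B. dp[i][j] = dp[i-1][j-1]+1 when the i-th and j-th characters match, else max(dp[i-1][j], dp[i][j-1]).
    ·  C  F  D  Q  D  D  D  F  D  S
 ·  0  0  0  0  0  0  0  0  0  0  0
 D  0  0  0  1  1  1  1  1  1  1  1
 D  0  0  0  1  1  2  2  2  2  2  2
 D  0  0  0  1  1  2  3  3  3  3  3
 Q  0  0  0  1  2  2  3  3  3  3  3
 F  0  0  1  1  2  2  3  3  4  4  4
 D  0  0  1  2  2  3  3  4  4  5  5
 C  0  1  1  2  2  3  3  4  4  5  5
 C  0  1  1  2  2  3  3  4  4  5  5
 D  0  1  1  2  2  3  4  4  4  5  5
 C  0  1  1  2  2  3  4  4  4  5  5
 Q  0  1  1  2  3  3  4  4  4  5  5
 C  0  1  1  2  3  3  4  4  4  5  5
 D  0  1  1  2  3  4  4  5  5  5  5
 S  0  1  1  2  3  4  4  5  5  5  6
 D  0  1  1  2  3  4  5  5  5  6  6
dp[15][10] = 6. One LCS (by backtracking along matches): DDDFDS.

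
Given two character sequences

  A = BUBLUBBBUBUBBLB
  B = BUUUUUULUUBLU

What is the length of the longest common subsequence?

One common subsequence of length 7: B [1,1], then U [2,7], then L [4,8], then U [5,9], then U [9,10], then B [10,11], then U [11,13]. dp[15][13] = 7 confirms this is the maximum.

7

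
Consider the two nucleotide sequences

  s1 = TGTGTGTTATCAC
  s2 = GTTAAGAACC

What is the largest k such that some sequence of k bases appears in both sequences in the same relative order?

7

Let dp[i][j] be the LCS length of the first i bases of s1 and the first j bases of s2. dp[i][j] = dp[i-1][j-1]+1 when the i-th and j-th bases match, else max(dp[i-1][j], dp[i][j-1]).
    ·  G  T  T  A  A  G  A  A  C  C
 ·  0  0  0  0  0  0  0  0  0  0  0
 T  0  0  1  1  1  1  1  1  1  1  1
 G  0  1  1  1  1  1  2  2  2  2  2
 T  0  1  2  2  2  2  2  2  2  2  2
 G  0  1  2  2  2  2  3  3  3  3  3
 T  0  1  2  3  3  3  3  3  3  3  3
 G  0  1  2  3  3  3  4  4  4  4  4
 T  0  1  2  3  3  3  4  4  4  4  4
 T  0  1  2  3  3  3  4  4  4  4  4
 A  0  1  2  3  4  4  4  5  5  5  5
 T  0  1  2  3  4  4  4  5  5  5  5
 C  0  1  2  3  4  4  4  5  5  6  6
 A  0  1  2  3  4  5  5  5  6  6  6
 C  0  1  2  3  4  5  5  5  6  7  7
dp[13][10] = 7. One LCS (by backtracking along matches): GTTGACC.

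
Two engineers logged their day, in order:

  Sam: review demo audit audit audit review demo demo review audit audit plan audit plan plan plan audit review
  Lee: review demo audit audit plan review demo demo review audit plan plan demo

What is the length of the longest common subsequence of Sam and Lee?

11

Taking review [1,1], then demo [2,2], then audit [3,3], then audit [4,4], then review [6,6], then demo [7,7], then demo [8,8], then review [9,9], then audit [11,10], then plan [12,11], then plan [14,12] gives a common subsequence of length 11, and the DP table's final entry dp[18][13] is also 11, so no common subsequence is longer.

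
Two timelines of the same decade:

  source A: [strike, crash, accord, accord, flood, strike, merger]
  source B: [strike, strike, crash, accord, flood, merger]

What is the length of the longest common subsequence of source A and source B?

One common subsequence of length 5: strike [1,2] → crash [2,3] → accord [4,4] → flood [5,5] → merger [7,6]. The LCS DP gives dp[7][6] = 5, so this is optimal.

5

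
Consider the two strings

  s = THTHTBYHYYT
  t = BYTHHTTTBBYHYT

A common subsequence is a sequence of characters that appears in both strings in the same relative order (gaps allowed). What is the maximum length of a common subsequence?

9

Taking T [1,3]; then H [2,5]; then T [3,7]; then T [5,8]; then B [6,10]; then Y [7,11]; then H [8,12]; then Y [10,13]; then T [11,14] gives a common subsequence of length 9. Since dp[11][14] = 9, nothing longer is possible.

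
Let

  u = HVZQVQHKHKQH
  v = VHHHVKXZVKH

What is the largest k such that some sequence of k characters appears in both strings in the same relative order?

6

Match H (u #1, v #4), then V (u #2, v #5), then Z (u #3, v #8), then V (u #5, v #9), then K (u #10, v #10), then H (u #12, v #11) — 6 characters in the same relative order in both. dp[12][11] = 6 confirms this is the maximum.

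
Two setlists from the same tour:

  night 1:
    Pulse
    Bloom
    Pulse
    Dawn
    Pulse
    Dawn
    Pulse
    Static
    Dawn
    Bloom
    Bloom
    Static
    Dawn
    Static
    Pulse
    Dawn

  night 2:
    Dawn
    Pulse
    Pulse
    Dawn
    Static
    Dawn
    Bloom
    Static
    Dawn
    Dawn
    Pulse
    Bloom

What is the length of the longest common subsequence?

9

One common subsequence of length 9: Pulse [3,2]; then Pulse [5,3]; then Dawn [6,4]; then Static [8,5]; then Dawn [9,6]; then Bloom [11,7]; then Static [12,8]; then Dawn [13,10]; then Pulse [15,11]. dp[16][12] = 9 confirms this is the maximum.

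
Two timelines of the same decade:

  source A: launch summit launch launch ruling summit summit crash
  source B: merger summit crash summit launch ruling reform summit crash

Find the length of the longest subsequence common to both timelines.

5

One common subsequence of length 5: summit (source A #2, source B #4), then launch (source A #4, source B #5), then ruling (source A #5, source B #6), then summit (source A #7, source B #8), then crash (source A #8, source B #9). dp[8][9] = 5 confirms this is the maximum.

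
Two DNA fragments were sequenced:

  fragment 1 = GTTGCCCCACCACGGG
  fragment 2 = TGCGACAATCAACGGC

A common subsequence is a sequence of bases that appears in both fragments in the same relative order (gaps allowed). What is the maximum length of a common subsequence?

10

Match T at fragment 1[3]=fragment 2[1]; then G at fragment 1[4]=fragment 2[2]; then C at fragment 1[5]=fragment 2[3]; then C at fragment 1[6]=fragment 2[6]; then C at fragment 1[8]=fragment 2[10]; then A at fragment 1[9]=fragment 2[11]; then A at fragment 1[12]=fragment 2[12]; then C at fragment 1[13]=fragment 2[13]; then G at fragment 1[14]=fragment 2[14]; then G at fragment 1[15]=fragment 2[15] — 10 bases in the same relative order in both. Since dp[16][16] = 10, nothing longer is possible.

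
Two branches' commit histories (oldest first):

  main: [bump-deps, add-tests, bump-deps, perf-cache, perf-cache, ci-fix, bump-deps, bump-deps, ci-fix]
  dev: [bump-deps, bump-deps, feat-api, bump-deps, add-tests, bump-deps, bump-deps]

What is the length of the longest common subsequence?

4

One common subsequence of length 4: bump-deps at main[1]=dev[4]; then add-tests at main[2]=dev[5]; then bump-deps at main[7]=dev[6]; then bump-deps at main[8]=dev[7], and the DP table's final entry dp[9][7] is also 4, so no common subsequence is longer.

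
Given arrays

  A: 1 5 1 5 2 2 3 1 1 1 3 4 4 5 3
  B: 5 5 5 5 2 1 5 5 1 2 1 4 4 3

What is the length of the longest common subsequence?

Pick 5 [2,3], 5 [4,4], 2 [6,5], 1 [8,6], 1 [9,9], 1 [10,11], 4 [12,12], 4 [13,13], 3 [15,14]; all 9 values appear in both, in order. dp[15][14] = 9 confirms this is the maximum.

9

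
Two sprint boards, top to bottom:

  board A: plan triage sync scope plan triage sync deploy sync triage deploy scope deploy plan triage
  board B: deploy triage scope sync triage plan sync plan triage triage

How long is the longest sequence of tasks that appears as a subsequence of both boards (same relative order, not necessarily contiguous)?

6

Pick triage [2,2], then sync [3,4], then plan [5,6], then sync [7,7], then triage [10,9], then triage [15,10]; all 6 tasks appear in both, in order. The LCS DP gives dp[15][10] = 6, so this is optimal.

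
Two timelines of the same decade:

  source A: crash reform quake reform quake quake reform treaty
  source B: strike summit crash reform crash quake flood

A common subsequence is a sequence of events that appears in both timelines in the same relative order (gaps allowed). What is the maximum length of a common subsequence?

Pick crash at source A[1]=source B[3], then reform at source A[2]=source B[4], then quake at source A[3]=source B[6]; all 3 events appear in both, in order. The LCS DP gives dp[8][7] = 3, so this is optimal.

3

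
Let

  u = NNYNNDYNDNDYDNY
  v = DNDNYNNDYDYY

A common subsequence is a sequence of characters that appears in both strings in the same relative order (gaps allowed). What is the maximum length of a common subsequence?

10

Match N at u[1]=v[2], then N at u[2]=v[4], then Y at u[3]=v[5], then N at u[4]=v[6], then N at u[5]=v[7], then D at u[6]=v[8], then Y at u[7]=v[9], then D at u[11]=v[10], then Y at u[12]=v[11], then Y at u[15]=v[12] — 10 characters in the same relative order in both. The LCS DP gives dp[15][12] = 10, so this is optimal.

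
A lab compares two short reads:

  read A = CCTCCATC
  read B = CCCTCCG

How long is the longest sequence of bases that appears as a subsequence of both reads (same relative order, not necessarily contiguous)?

5

Let dp[i][j] be the LCS length of the first i bases of read A and the first j bases of read B. dp[i][j] = dp[i-1][j-1]+1 when the i-th and j-th bases match, else max(dp[i-1][j], dp[i][j-1]).
    ·  C  C  C  T  C  C  G
 ·  0  0  0  0  0  0  0  0
 C  0  1  1  1  1  1  1  1
 C  0  1  2  2  2  2  2  2
 T  0  1  2  2  3  3  3  3
 C  0  1  2  3  3  4  4  4
 C  0  1  2  3  3  4  5  5
 A  0  1  2  3  3  4  5  5
 T  0  1  2  3  4  4  5  5
 C  0  1  2  3  4  5  5  5
dp[8][7] = 5. One LCS (by backtracking along matches): CCTCC.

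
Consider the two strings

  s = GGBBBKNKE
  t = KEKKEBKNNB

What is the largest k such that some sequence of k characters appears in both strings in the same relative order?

3

One common subsequence of length 3: B at s[5]=t[6]; then K at s[6]=t[7]; then N at s[7]=t[9], and the DP table's final entry dp[9][10] is also 3, so no common subsequence is longer.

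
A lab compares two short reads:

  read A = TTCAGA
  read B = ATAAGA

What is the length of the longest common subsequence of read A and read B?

Pick T at read A[1]=read B[2] → A at read A[4]=read B[4] → G at read A[5]=read B[5] → A at read A[6]=read B[6]; all 4 bases appear in both, in order. dp[6][6] = 4 confirms this is the maximum.

4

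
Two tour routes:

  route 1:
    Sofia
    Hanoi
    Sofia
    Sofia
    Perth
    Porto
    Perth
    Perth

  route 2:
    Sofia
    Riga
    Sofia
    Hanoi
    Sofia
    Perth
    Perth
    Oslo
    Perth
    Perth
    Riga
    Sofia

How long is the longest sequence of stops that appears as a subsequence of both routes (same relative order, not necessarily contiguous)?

Taking Sofia [1,3]; then Hanoi [2,4]; then Sofia [3,5]; then Perth [5,7]; then Perth [7,9]; then Perth [8,10] gives a common subsequence of length 6. The LCS DP gives dp[8][12] = 6, so this is optimal.

6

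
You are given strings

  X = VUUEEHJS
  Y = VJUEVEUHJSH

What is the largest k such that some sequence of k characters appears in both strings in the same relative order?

Match V (X #1, Y #1) → U (X #3, Y #3) → E (X #4, Y #4) → E (X #5, Y #6) → H (X #6, Y #8) → J (X #7, Y #9) → S (X #8, Y #10) — 7 characters in the same relative order in both. The LCS DP gives dp[8][11] = 7, so this is optimal.

7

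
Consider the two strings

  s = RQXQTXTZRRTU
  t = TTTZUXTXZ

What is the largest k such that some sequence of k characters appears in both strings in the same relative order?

4

Let dp[i][j] be the LCS length of the first i characters of s and the first j characters of t. dp[i][j] = dp[i-1][j-1]+1 when the i-th and j-th characters match, else max(dp[i-1][j], dp[i][j-1]).
    ·  T  T  T  Z  U  X  T  X  Z
 ·  0  0  0  0  0  0  0  0  0  0
 R  0  0  0  0  0  0  0  0  0  0
 Q  0  0  0  0  0  0  0  0  0  0
 X  0  0  0  0  0  0  1  1  1  1
 Q  0  0  0  0  0  0  1  1  1  1
 T  0  1  1  1  1  1  1  2  2  2
 X  0  1  1  1  1  1  2  2  3  3
 T  0  1  2  2  2  2  2  3  3  3
 Z  0  1  2  2  3  3  3  3  3  4
 R  0  1  2  2  3  3  3  3  3  4
 R  0  1  2  2  3  3  3  3  3  4
 T  0  1  2  3  3  3  3  4  4  4
 U  0  1  2  3  3  4  4  4  4  4
dp[12][9] = 4. One LCS (by backtracking along matches): XTXZ.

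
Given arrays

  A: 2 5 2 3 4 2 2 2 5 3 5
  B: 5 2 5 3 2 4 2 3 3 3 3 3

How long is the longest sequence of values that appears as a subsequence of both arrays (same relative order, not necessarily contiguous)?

Let dp[i][j] be the LCS length of the first i values of A and the first j values of B. dp[i][j] = dp[i-1][j-1]+1 when the i-th and j-th values match, else max(dp[i-1][j], dp[i][j-1]).
    ·  5  2  5  3  2  4  2  3  3  3  3  3
 ·  0  0  0  0  0  0  0  0  0  0  0  0  0
 2  0  0  1  1  1  1  1  1  1  1  1  1  1
 5  0  1  1  2  2  2  2  2  2  2  2  2  2
 2  0  1  2  2  2  3  3  3  3  3  3  3  3
 3  0  1  2  2  3  3  3  3  4  4  4  4  4
 4  0  1  2  2  3  3  4  4  4  4  4  4  4
 2  0  1  2  2  3  4  4  5  5  5  5  5  5
 2  0  1  2  2  3  4  4  5  5  5  5  5  5
 2  0  1  2  2  3  4  4  5  5  5  5  5  5
 5  0  1  2  3  3  4  4  5  5  5  5  5  5
 3  0  1  2  3  4  4  4  5  6  6  6  6  6
 5  0  1  2  3  4  4  4  5  6  6  6  6  6
dp[11][12] = 6. One LCS (by backtracking along matches): 2, 5, 2, 4, 2, 3.

6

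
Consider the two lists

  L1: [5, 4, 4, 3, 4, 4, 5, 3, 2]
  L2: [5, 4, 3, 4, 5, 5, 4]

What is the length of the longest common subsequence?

One common subsequence of length 5: 5 (L1 #1, L2 #1), then 4 (L1 #3, L2 #2), then 3 (L1 #4, L2 #3), then 4 (L1 #5, L2 #4), then 4 (L1 #6, L2 #7). The LCS DP gives dp[9][7] = 5, so this is optimal.

5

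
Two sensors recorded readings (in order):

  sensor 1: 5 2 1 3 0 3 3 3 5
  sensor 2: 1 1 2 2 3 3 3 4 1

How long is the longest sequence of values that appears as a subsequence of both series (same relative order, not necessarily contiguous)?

4

Match 2 at sensor 1[2]=sensor 2[4], 3 at sensor 1[4]=sensor 2[5], 3 at sensor 1[6]=sensor 2[6], 3 at sensor 1[7]=sensor 2[7] — 4 values in the same relative order in both. The LCS DP gives dp[9][9] = 4, so this is optimal.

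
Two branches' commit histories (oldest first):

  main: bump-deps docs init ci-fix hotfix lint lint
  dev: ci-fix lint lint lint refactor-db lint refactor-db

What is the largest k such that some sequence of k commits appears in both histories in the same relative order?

Match ci-fix (main #4, dev #1); then lint (main #6, dev #4); then lint (main #7, dev #6) — 3 commits in the same relative order in both. Since dp[7][7] = 3, nothing longer is possible.

3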